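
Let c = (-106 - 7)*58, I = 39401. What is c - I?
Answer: -45955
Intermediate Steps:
c = -6554 (c = -113*58 = -6554)
c - I = -6554 - 1*39401 = -6554 - 39401 = -45955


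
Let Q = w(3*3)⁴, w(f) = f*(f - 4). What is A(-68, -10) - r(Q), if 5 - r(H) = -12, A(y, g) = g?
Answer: -27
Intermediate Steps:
w(f) = f*(-4 + f)
Q = 4100625 (Q = ((3*3)*(-4 + 3*3))⁴ = (9*(-4 + 9))⁴ = (9*5)⁴ = 45⁴ = 4100625)
r(H) = 17 (r(H) = 5 - 1*(-12) = 5 + 12 = 17)
A(-68, -10) - r(Q) = -10 - 1*17 = -10 - 17 = -27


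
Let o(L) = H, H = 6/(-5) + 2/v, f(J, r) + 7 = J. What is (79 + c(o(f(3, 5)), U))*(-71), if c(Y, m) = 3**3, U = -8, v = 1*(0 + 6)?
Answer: -7526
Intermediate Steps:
f(J, r) = -7 + J
v = 6 (v = 1*6 = 6)
H = -13/15 (H = 6/(-5) + 2/6 = 6*(-1/5) + 2*(1/6) = -6/5 + 1/3 = -13/15 ≈ -0.86667)
o(L) = -13/15
c(Y, m) = 27
(79 + c(o(f(3, 5)), U))*(-71) = (79 + 27)*(-71) = 106*(-71) = -7526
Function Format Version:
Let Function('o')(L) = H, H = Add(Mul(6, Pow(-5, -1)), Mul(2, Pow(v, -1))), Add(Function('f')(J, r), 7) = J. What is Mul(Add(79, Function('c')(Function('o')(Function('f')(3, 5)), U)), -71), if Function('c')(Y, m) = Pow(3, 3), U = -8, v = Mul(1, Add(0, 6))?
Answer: -7526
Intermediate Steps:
Function('f')(J, r) = Add(-7, J)
v = 6 (v = Mul(1, 6) = 6)
H = Rational(-13, 15) (H = Add(Mul(6, Pow(-5, -1)), Mul(2, Pow(6, -1))) = Add(Mul(6, Rational(-1, 5)), Mul(2, Rational(1, 6))) = Add(Rational(-6, 5), Rational(1, 3)) = Rational(-13, 15) ≈ -0.86667)
Function('o')(L) = Rational(-13, 15)
Function('c')(Y, m) = 27
Mul(Add(79, Function('c')(Function('o')(Function('f')(3, 5)), U)), -71) = Mul(Add(79, 27), -71) = Mul(106, -71) = -7526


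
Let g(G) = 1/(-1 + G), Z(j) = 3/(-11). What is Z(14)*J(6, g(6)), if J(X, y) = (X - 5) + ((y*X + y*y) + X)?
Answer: -618/275 ≈ -2.2473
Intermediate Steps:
Z(j) = -3/11 (Z(j) = 3*(-1/11) = -3/11)
J(X, y) = -5 + y² + 2*X + X*y (J(X, y) = (-5 + X) + ((X*y + y²) + X) = (-5 + X) + ((y² + X*y) + X) = (-5 + X) + (X + y² + X*y) = -5 + y² + 2*X + X*y)
Z(14)*J(6, g(6)) = -3*(-5 + (1/(-1 + 6))² + 2*6 + 6/(-1 + 6))/11 = -3*(-5 + (1/5)² + 12 + 6/5)/11 = -3*(-5 + (⅕)² + 12 + 6*(⅕))/11 = -3*(-5 + 1/25 + 12 + 6/5)/11 = -3/11*206/25 = -618/275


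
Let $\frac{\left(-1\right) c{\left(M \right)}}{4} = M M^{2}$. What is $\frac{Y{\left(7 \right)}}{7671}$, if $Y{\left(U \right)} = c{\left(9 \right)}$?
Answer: $- \frac{972}{2557} \approx -0.38013$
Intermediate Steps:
$c{\left(M \right)} = - 4 M^{3}$ ($c{\left(M \right)} = - 4 M M^{2} = - 4 M^{3}$)
$Y{\left(U \right)} = -2916$ ($Y{\left(U \right)} = - 4 \cdot 9^{3} = \left(-4\right) 729 = -2916$)
$\frac{Y{\left(7 \right)}}{7671} = - \frac{2916}{7671} = \left(-2916\right) \frac{1}{7671} = - \frac{972}{2557}$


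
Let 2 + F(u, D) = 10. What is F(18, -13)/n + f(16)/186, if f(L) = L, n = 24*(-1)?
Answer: -23/93 ≈ -0.24731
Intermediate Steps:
F(u, D) = 8 (F(u, D) = -2 + 10 = 8)
n = -24
F(18, -13)/n + f(16)/186 = 8/(-24) + 16/186 = 8*(-1/24) + 16*(1/186) = -⅓ + 8/93 = -23/93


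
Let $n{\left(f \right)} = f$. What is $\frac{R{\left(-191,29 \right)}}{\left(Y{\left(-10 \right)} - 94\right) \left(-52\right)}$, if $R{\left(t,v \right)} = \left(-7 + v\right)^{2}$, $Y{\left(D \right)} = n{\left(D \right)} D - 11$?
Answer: $\frac{121}{65} \approx 1.8615$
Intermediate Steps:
$Y{\left(D \right)} = -11 + D^{2}$ ($Y{\left(D \right)} = D D - 11 = D^{2} - 11 = -11 + D^{2}$)
$\frac{R{\left(-191,29 \right)}}{\left(Y{\left(-10 \right)} - 94\right) \left(-52\right)} = \frac{\left(-7 + 29\right)^{2}}{\left(\left(-11 + \left(-10\right)^{2}\right) - 94\right) \left(-52\right)} = \frac{22^{2}}{\left(\left(-11 + 100\right) - 94\right) \left(-52\right)} = \frac{484}{\left(89 - 94\right) \left(-52\right)} = \frac{484}{\left(-5\right) \left(-52\right)} = \frac{484}{260} = 484 \cdot \frac{1}{260} = \frac{121}{65}$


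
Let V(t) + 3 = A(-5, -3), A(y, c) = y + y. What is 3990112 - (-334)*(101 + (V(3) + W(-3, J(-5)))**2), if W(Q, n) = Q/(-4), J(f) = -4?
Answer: 32591735/8 ≈ 4.0740e+6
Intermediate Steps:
W(Q, n) = -Q/4
A(y, c) = 2*y
V(t) = -13 (V(t) = -3 + 2*(-5) = -3 - 10 = -13)
3990112 - (-334)*(101 + (V(3) + W(-3, J(-5)))**2) = 3990112 - (-334)*(101 + (-13 - 1/4*(-3))**2) = 3990112 - (-334)*(101 + (-13 + 3/4)**2) = 3990112 - (-334)*(101 + (-49/4)**2) = 3990112 - (-334)*(101 + 2401/16) = 3990112 - (-334)*4017/16 = 3990112 - 1*(-670839/8) = 3990112 + 670839/8 = 32591735/8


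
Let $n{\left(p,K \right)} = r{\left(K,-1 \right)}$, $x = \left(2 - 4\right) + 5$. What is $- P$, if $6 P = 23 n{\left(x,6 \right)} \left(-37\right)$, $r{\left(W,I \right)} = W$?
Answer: $851$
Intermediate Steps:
$x = 3$ ($x = -2 + 5 = 3$)
$n{\left(p,K \right)} = K$
$P = -851$ ($P = \frac{23 \cdot 6 \left(-37\right)}{6} = \frac{138 \left(-37\right)}{6} = \frac{1}{6} \left(-5106\right) = -851$)
$- P = \left(-1\right) \left(-851\right) = 851$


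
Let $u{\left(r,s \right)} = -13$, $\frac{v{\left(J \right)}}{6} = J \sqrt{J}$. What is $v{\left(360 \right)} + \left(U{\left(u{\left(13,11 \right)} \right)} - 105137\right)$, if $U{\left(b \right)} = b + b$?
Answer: $-105163 + 12960 \sqrt{10} \approx -64180.0$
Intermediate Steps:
$v{\left(J \right)} = 6 J^{\frac{3}{2}}$ ($v{\left(J \right)} = 6 J \sqrt{J} = 6 J^{\frac{3}{2}}$)
$U{\left(b \right)} = 2 b$
$v{\left(360 \right)} + \left(U{\left(u{\left(13,11 \right)} \right)} - 105137\right) = 6 \cdot 360^{\frac{3}{2}} + \left(2 \left(-13\right) - 105137\right) = 6 \cdot 2160 \sqrt{10} - 105163 = 12960 \sqrt{10} - 105163 = -105163 + 12960 \sqrt{10}$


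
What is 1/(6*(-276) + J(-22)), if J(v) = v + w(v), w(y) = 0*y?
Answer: -1/1678 ≈ -0.00059595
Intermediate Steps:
w(y) = 0
J(v) = v (J(v) = v + 0 = v)
1/(6*(-276) + J(-22)) = 1/(6*(-276) - 22) = 1/(-1656 - 22) = 1/(-1678) = -1/1678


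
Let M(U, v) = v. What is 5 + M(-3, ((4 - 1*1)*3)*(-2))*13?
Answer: -229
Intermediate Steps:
5 + M(-3, ((4 - 1*1)*3)*(-2))*13 = 5 + (((4 - 1*1)*3)*(-2))*13 = 5 + (((4 - 1)*3)*(-2))*13 = 5 + ((3*3)*(-2))*13 = 5 + (9*(-2))*13 = 5 - 18*13 = 5 - 234 = -229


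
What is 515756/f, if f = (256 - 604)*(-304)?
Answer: 128939/26448 ≈ 4.8752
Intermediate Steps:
f = 105792 (f = -348*(-304) = 105792)
515756/f = 515756/105792 = 515756*(1/105792) = 128939/26448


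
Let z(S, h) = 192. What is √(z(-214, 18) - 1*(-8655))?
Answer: 3*√983 ≈ 94.058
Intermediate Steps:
√(z(-214, 18) - 1*(-8655)) = √(192 - 1*(-8655)) = √(192 + 8655) = √8847 = 3*√983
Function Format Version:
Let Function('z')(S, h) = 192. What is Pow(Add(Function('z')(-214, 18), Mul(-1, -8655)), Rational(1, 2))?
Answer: Mul(3, Pow(983, Rational(1, 2))) ≈ 94.058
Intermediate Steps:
Pow(Add(Function('z')(-214, 18), Mul(-1, -8655)), Rational(1, 2)) = Pow(Add(192, Mul(-1, -8655)), Rational(1, 2)) = Pow(Add(192, 8655), Rational(1, 2)) = Pow(8847, Rational(1, 2)) = Mul(3, Pow(983, Rational(1, 2)))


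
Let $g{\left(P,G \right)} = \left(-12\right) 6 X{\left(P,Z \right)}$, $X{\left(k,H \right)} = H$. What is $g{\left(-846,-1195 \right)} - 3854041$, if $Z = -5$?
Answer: $-3853681$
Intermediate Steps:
$g{\left(P,G \right)} = 360$ ($g{\left(P,G \right)} = \left(-12\right) 6 \left(-5\right) = \left(-72\right) \left(-5\right) = 360$)
$g{\left(-846,-1195 \right)} - 3854041 = 360 - 3854041 = -3853681$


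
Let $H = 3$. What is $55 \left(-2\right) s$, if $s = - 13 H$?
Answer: $4290$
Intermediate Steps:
$s = -39$ ($s = \left(-13\right) 3 = -39$)
$55 \left(-2\right) s = 55 \left(-2\right) \left(-39\right) = \left(-110\right) \left(-39\right) = 4290$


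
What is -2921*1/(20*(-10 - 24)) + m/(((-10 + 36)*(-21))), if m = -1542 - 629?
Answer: 118121/14280 ≈ 8.2718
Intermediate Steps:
m = -2171
-2921*1/(20*(-10 - 24)) + m/(((-10 + 36)*(-21))) = -2921*1/(20*(-10 - 24)) - 2171*(-1/(21*(-10 + 36))) = -2921/((-34*20)) - 2171/(26*(-21)) = -2921/(-680) - 2171/(-546) = -2921*(-1/680) - 2171*(-1/546) = 2921/680 + 167/42 = 118121/14280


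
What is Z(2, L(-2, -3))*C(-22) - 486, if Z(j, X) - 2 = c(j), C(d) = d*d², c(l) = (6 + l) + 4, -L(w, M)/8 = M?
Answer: -149558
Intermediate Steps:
L(w, M) = -8*M
c(l) = 10 + l
C(d) = d³
Z(j, X) = 12 + j (Z(j, X) = 2 + (10 + j) = 12 + j)
Z(2, L(-2, -3))*C(-22) - 486 = (12 + 2)*(-22)³ - 486 = 14*(-10648) - 486 = -149072 - 486 = -149558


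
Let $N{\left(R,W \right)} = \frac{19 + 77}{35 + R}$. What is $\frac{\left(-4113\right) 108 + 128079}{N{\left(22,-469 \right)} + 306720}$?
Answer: $- \frac{6006375}{5827712} \approx -1.0307$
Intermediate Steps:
$N{\left(R,W \right)} = \frac{96}{35 + R}$
$\frac{\left(-4113\right) 108 + 128079}{N{\left(22,-469 \right)} + 306720} = \frac{\left(-4113\right) 108 + 128079}{\frac{96}{35 + 22} + 306720} = \frac{-444204 + 128079}{\frac{96}{57} + 306720} = - \frac{316125}{96 \cdot \frac{1}{57} + 306720} = - \frac{316125}{\frac{32}{19} + 306720} = - \frac{316125}{\frac{5827712}{19}} = \left(-316125\right) \frac{19}{5827712} = - \frac{6006375}{5827712}$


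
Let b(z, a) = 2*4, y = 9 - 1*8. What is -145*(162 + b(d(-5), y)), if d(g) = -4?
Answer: -24650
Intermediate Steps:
y = 1 (y = 9 - 8 = 1)
b(z, a) = 8
-145*(162 + b(d(-5), y)) = -145*(162 + 8) = -145*170 = -24650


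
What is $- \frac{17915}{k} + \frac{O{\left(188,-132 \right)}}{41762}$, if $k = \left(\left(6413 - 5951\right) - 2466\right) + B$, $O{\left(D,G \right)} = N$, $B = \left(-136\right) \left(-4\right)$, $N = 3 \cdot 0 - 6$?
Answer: $\frac{74815747}{6097252} \approx 12.27$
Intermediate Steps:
$N = -6$ ($N = 0 - 6 = -6$)
$B = 544$
$O{\left(D,G \right)} = -6$
$k = -1460$ ($k = \left(\left(6413 - 5951\right) - 2466\right) + 544 = \left(462 - 2466\right) + 544 = -2004 + 544 = -1460$)
$- \frac{17915}{k} + \frac{O{\left(188,-132 \right)}}{41762} = - \frac{17915}{-1460} - \frac{6}{41762} = \left(-17915\right) \left(- \frac{1}{1460}\right) - \frac{3}{20881} = \frac{3583}{292} - \frac{3}{20881} = \frac{74815747}{6097252}$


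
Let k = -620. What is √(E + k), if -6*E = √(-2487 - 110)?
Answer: √(-22320 - 42*I*√53)/6 ≈ 0.17055 - 24.9*I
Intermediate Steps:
E = -7*I*√53/6 (E = -√(-2487 - 110)/6 = -7*I*√53/6 ≈ -8.4935*I)
√(E + k) = √(-7*I*√53/6 - 620) = √(-620 - 7*I*√53/6)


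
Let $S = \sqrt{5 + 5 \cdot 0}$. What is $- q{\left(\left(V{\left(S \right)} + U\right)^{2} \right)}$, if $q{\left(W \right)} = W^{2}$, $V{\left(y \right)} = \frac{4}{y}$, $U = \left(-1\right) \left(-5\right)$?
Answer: $- \frac{27881}{25} - \frac{2256 \sqrt{5}}{5} \approx -2124.2$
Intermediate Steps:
$S = \sqrt{5}$ ($S = \sqrt{5 + 0} = \sqrt{5} \approx 2.2361$)
$U = 5$
$- q{\left(\left(V{\left(S \right)} + U\right)^{2} \right)} = - \left(\left(\frac{4}{\sqrt{5}} + 5\right)^{2}\right)^{2} = - \left(\left(4 \frac{\sqrt{5}}{5} + 5\right)^{2}\right)^{2} = - \left(\left(\frac{4 \sqrt{5}}{5} + 5\right)^{2}\right)^{2} = - \left(\left(5 + \frac{4 \sqrt{5}}{5}\right)^{2}\right)^{2} = - \left(5 + \frac{4 \sqrt{5}}{5}\right)^{4}$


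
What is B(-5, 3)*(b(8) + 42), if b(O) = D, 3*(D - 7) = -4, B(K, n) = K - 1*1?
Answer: -286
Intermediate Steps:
B(K, n) = -1 + K (B(K, n) = K - 1 = -1 + K)
D = 17/3 (D = 7 + (⅓)*(-4) = 7 - 4/3 = 17/3 ≈ 5.6667)
b(O) = 17/3
B(-5, 3)*(b(8) + 42) = (-1 - 5)*(17/3 + 42) = -6*143/3 = -286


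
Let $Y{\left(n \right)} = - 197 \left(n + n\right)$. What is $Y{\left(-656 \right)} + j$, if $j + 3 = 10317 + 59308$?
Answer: $328086$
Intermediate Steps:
$Y{\left(n \right)} = - 394 n$ ($Y{\left(n \right)} = - 197 \cdot 2 n = - 394 n$)
$j = 69622$ ($j = -3 + \left(10317 + 59308\right) = -3 + 69625 = 69622$)
$Y{\left(-656 \right)} + j = \left(-394\right) \left(-656\right) + 69622 = 258464 + 69622 = 328086$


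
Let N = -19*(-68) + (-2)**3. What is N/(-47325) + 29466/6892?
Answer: 230938187/54360650 ≈ 4.2483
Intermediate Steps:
N = 1284 (N = 1292 - 8 = 1284)
N/(-47325) + 29466/6892 = 1284/(-47325) + 29466/6892 = 1284*(-1/47325) + 29466*(1/6892) = -428/15775 + 14733/3446 = 230938187/54360650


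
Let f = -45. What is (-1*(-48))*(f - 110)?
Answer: -7440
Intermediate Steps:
(-1*(-48))*(f - 110) = (-1*(-48))*(-45 - 110) = 48*(-155) = -7440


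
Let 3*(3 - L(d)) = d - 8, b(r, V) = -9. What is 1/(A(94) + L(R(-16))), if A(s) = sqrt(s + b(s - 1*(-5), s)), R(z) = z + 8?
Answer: -15/28 + 9*sqrt(85)/140 ≈ 0.056971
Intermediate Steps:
R(z) = 8 + z
A(s) = sqrt(-9 + s) (A(s) = sqrt(s - 9) = sqrt(-9 + s))
L(d) = 17/3 - d/3 (L(d) = 3 - (d - 8)/3 = 3 - (-8 + d)/3 = 3 + (8/3 - d/3) = 17/3 - d/3)
1/(A(94) + L(R(-16))) = 1/(sqrt(-9 + 94) + (17/3 - (8 - 16)/3)) = 1/(sqrt(85) + (17/3 - 1/3*(-8))) = 1/(sqrt(85) + (17/3 + 8/3)) = 1/(sqrt(85) + 25/3) = 1/(25/3 + sqrt(85))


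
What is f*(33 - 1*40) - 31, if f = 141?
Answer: -1018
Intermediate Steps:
f*(33 - 1*40) - 31 = 141*(33 - 1*40) - 31 = 141*(33 - 40) - 31 = 141*(-7) - 31 = -987 - 31 = -1018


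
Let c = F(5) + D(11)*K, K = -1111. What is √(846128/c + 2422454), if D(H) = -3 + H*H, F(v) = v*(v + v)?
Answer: 2*√162508174115062/16381 ≈ 1556.4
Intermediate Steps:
F(v) = 2*v² (F(v) = v*(2*v) = 2*v²)
D(H) = -3 + H²
c = -131048 (c = 2*5² + (-3 + 11²)*(-1111) = 2*25 + (-3 + 121)*(-1111) = 50 + 118*(-1111) = 50 - 131098 = -131048)
√(846128/c + 2422454) = √(846128/(-131048) + 2422454) = √(846128*(-1/131048) + 2422454) = √(-105766/16381 + 2422454) = √(39682113208/16381) = 2*√162508174115062/16381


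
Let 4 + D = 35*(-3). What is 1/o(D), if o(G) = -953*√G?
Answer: I*√109/103877 ≈ 0.00010051*I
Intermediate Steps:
D = -109 (D = -4 + 35*(-3) = -4 - 105 = -109)
1/o(D) = 1/(-953*I*√109) = I*√109/103877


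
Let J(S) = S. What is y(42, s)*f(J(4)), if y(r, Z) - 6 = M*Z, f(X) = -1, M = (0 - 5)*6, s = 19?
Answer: 564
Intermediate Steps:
M = -30 (M = -5*6 = -30)
y(r, Z) = 6 - 30*Z
y(42, s)*f(J(4)) = (6 - 30*19)*(-1) = (6 - 570)*(-1) = -564*(-1) = 564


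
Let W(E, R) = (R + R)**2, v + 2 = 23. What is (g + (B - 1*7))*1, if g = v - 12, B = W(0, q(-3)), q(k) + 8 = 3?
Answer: 102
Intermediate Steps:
v = 21 (v = -2 + 23 = 21)
q(k) = -5 (q(k) = -8 + 3 = -5)
W(E, R) = 4*R**2 (W(E, R) = (2*R)**2 = 4*R**2)
B = 100 (B = 4*(-5)**2 = 4*25 = 100)
g = 9 (g = 21 - 12 = 9)
(g + (B - 1*7))*1 = (9 + (100 - 1*7))*1 = (9 + (100 - 7))*1 = (9 + 93)*1 = 102*1 = 102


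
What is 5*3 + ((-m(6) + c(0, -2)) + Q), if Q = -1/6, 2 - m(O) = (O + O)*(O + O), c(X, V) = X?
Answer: 941/6 ≈ 156.83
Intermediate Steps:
m(O) = 2 - 4*O**2 (m(O) = 2 - (O + O)*(O + O) = 2 - 2*O*2*O = 2 - 4*O**2)
Q = -1/6 (Q = -1*1/6 = -1/6 ≈ -0.16667)
5*3 + ((-m(6) + c(0, -2)) + Q) = 5*3 + ((-(2 - 4*6**2) + 0) - 1/6) = 15 + ((-(2 - 4*36) + 0) - 1/6) = 15 + ((-(2 - 144) + 0) - 1/6) = 15 + ((-1*(-142) + 0) - 1/6) = 15 + ((142 + 0) - 1/6) = 15 + (142 - 1/6) = 15 + 851/6 = 941/6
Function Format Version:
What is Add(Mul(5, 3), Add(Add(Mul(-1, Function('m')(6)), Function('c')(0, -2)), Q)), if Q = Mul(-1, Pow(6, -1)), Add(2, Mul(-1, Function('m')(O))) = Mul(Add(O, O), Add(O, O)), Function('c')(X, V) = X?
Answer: Rational(941, 6) ≈ 156.83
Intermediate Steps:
Function('m')(O) = Add(2, Mul(-4, Pow(O, 2))) (Function('m')(O) = Add(2, Mul(-1, Mul(Add(O, O), Add(O, O)))) = Add(2, Mul(-1, Mul(Mul(2, O), Mul(2, O)))) = Add(2, Mul(-1, Mul(4, Pow(O, 2)))) = Add(2, Mul(-4, Pow(O, 2))))
Q = Rational(-1, 6) (Q = Mul(-1, Rational(1, 6)) = Rational(-1, 6) ≈ -0.16667)
Add(Mul(5, 3), Add(Add(Mul(-1, Function('m')(6)), Function('c')(0, -2)), Q)) = Add(Mul(5, 3), Add(Add(Mul(-1, Add(2, Mul(-4, Pow(6, 2)))), 0), Rational(-1, 6))) = Add(15, Add(Add(Mul(-1, Add(2, Mul(-4, 36))), 0), Rational(-1, 6))) = Add(15, Add(Add(Mul(-1, Add(2, -144)), 0), Rational(-1, 6))) = Add(15, Add(Add(Mul(-1, -142), 0), Rational(-1, 6))) = Add(15, Add(Add(142, 0), Rational(-1, 6))) = Add(15, Add(142, Rational(-1, 6))) = Add(15, Rational(851, 6)) = Rational(941, 6)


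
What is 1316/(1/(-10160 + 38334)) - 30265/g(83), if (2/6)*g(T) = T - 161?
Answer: 8676044521/234 ≈ 3.7077e+7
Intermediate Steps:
g(T) = -483 + 3*T (g(T) = 3*(T - 161) = 3*(-161 + T) = -483 + 3*T)
1316/(1/(-10160 + 38334)) - 30265/g(83) = 1316/(1/(-10160 + 38334)) - 30265/(-483 + 3*83) = 1316/(1/28174) - 30265/(-483 + 249) = 1316/(1/28174) - 30265/(-234) = 1316*28174 - 30265*(-1/234) = 37076984 + 30265/234 = 8676044521/234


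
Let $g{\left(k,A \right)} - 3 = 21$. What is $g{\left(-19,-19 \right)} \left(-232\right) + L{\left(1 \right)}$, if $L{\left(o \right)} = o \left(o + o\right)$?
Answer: $-5566$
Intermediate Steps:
$g{\left(k,A \right)} = 24$ ($g{\left(k,A \right)} = 3 + 21 = 24$)
$L{\left(o \right)} = 2 o^{2}$ ($L{\left(o \right)} = o 2 o = 2 o^{2}$)
$g{\left(-19,-19 \right)} \left(-232\right) + L{\left(1 \right)} = 24 \left(-232\right) + 2 \cdot 1^{2} = -5568 + 2 \cdot 1 = -5568 + 2 = -5566$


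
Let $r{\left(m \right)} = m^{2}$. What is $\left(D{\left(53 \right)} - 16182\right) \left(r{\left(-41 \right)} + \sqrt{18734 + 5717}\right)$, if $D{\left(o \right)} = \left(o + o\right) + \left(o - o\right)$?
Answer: $-27023756 - 112532 \sqrt{499} \approx -2.9538 \cdot 10^{7}$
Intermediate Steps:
$D{\left(o \right)} = 2 o$ ($D{\left(o \right)} = 2 o + 0 = 2 o$)
$\left(D{\left(53 \right)} - 16182\right) \left(r{\left(-41 \right)} + \sqrt{18734 + 5717}\right) = \left(2 \cdot 53 - 16182\right) \left(\left(-41\right)^{2} + \sqrt{18734 + 5717}\right) = \left(106 - 16182\right) \left(1681 + \sqrt{24451}\right) = - 16076 \left(1681 + 7 \sqrt{499}\right) = -27023756 - 112532 \sqrt{499}$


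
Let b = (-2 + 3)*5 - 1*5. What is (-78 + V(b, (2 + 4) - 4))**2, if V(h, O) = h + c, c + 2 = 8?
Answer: 5184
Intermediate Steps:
c = 6 (c = -2 + 8 = 6)
b = 0 (b = 1*5 - 5 = 5 - 5 = 0)
V(h, O) = 6 + h (V(h, O) = h + 6 = 6 + h)
(-78 + V(b, (2 + 4) - 4))**2 = (-78 + (6 + 0))**2 = (-78 + 6)**2 = (-72)**2 = 5184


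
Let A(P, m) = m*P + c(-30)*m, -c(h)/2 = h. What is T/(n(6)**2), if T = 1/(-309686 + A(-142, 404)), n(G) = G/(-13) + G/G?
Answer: -169/16797886 ≈ -1.0061e-5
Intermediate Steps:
c(h) = -2*h
n(G) = 1 - G/13 (n(G) = G*(-1/13) + 1 = -G/13 + 1 = 1 - G/13)
A(P, m) = 60*m + P*m (A(P, m) = m*P + (-2*(-30))*m = P*m + 60*m = 60*m + P*m)
T = -1/342814 (T = 1/(-309686 + 404*(60 - 142)) = 1/(-309686 + 404*(-82)) = 1/(-309686 - 33128) = 1/(-342814) = -1/342814 ≈ -2.9170e-6)
T/(n(6)**2) = -1/(342814*(1 - 1/13*6)**2) = -1/(342814*(1 - 6/13)**2) = -1/(342814*((7/13)**2)) = -1/(342814*49/169) = -1/342814*169/49 = -169/16797886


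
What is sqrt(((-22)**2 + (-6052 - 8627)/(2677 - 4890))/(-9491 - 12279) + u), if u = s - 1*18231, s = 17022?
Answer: I*sqrt(2806170678881305610)/48177010 ≈ 34.771*I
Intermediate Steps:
u = -1209 (u = 17022 - 1*18231 = 17022 - 18231 = -1209)
sqrt(((-22)**2 + (-6052 - 8627)/(2677 - 4890))/(-9491 - 12279) + u) = sqrt(((-22)**2 + (-6052 - 8627)/(2677 - 4890))/(-9491 - 12279) - 1209) = sqrt((484 - 14679/(-2213))/(-21770) - 1209) = sqrt((484 - 14679*(-1/2213))*(-1/21770) - 1209) = sqrt((484 + 14679/2213)*(-1/21770) - 1209) = sqrt((1085771/2213)*(-1/21770) - 1209) = sqrt(-1085771/48177010 - 1209) = sqrt(-58247090861/48177010) = I*sqrt(2806170678881305610)/48177010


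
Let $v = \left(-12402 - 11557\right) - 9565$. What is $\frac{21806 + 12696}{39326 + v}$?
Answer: $\frac{17251}{2901} \approx 5.9466$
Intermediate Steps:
$v = -33524$ ($v = -23959 - 9565 = -33524$)
$\frac{21806 + 12696}{39326 + v} = \frac{21806 + 12696}{39326 - 33524} = \frac{34502}{5802} = 34502 \cdot \frac{1}{5802} = \frac{17251}{2901}$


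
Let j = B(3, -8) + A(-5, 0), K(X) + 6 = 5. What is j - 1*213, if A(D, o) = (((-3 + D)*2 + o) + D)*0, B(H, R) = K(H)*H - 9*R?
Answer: -144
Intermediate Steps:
K(X) = -1 (K(X) = -6 + 5 = -1)
B(H, R) = -H - 9*R
A(D, o) = 0 (A(D, o) = (((-6 + 2*D) + o) + D)*0 = ((-6 + o + 2*D) + D)*0 = (-6 + o + 3*D)*0 = 0)
j = 69 (j = (-1*3 - 9*(-8)) + 0 = (-3 + 72) + 0 = 69 + 0 = 69)
j - 1*213 = 69 - 1*213 = 69 - 213 = -144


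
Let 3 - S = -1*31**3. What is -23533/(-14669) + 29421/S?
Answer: 1132718851/437048186 ≈ 2.5917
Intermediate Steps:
S = 29794 (S = 3 - (-1)*31**3 = 3 - (-1)*29791 = 3 - 1*(-29791) = 3 + 29791 = 29794)
-23533/(-14669) + 29421/S = -23533/(-14669) + 29421/29794 = -23533*(-1/14669) + 29421*(1/29794) = 23533/14669 + 29421/29794 = 1132718851/437048186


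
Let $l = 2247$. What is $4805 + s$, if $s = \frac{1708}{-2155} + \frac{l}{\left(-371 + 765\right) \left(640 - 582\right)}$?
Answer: $\frac{236593129369}{49246060} \approx 4804.3$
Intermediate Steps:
$s = - \frac{34188931}{49246060}$ ($s = \frac{1708}{-2155} + \frac{2247}{\left(-371 + 765\right) \left(640 - 582\right)} = 1708 \left(- \frac{1}{2155}\right) + \frac{2247}{394 \cdot 58} = - \frac{1708}{2155} + \frac{2247}{22852} = - \frac{34188931}{49246060} \approx -0.69425$)
$4805 + s = 4805 - \frac{34188931}{49246060} = \frac{236593129369}{49246060}$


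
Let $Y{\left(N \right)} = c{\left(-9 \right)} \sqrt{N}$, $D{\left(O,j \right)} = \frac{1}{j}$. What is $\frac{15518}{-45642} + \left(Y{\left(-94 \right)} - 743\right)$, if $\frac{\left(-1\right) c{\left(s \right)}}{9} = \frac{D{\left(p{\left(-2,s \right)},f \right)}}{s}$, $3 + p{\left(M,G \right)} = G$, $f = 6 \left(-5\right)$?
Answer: $- \frac{16963762}{22821} - \frac{i \sqrt{94}}{30} \approx -743.34 - 0.32318 i$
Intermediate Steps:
$f = -30$
$p{\left(M,G \right)} = -3 + G$
$c{\left(s \right)} = \frac{3}{10 s}$ ($c{\left(s \right)} = - 9 \frac{1}{\left(-30\right) s} = - 9 \left(- \frac{1}{30 s}\right) = \frac{3}{10 s}$)
$Y{\left(N \right)} = - \frac{\sqrt{N}}{30}$ ($Y{\left(N \right)} = \frac{3}{10 \left(-9\right)} \sqrt{N} = \frac{3}{10} \left(- \frac{1}{9}\right) \sqrt{N} = - \frac{\sqrt{N}}{30}$)
$\frac{15518}{-45642} + \left(Y{\left(-94 \right)} - 743\right) = \frac{15518}{-45642} - \left(743 + \frac{\sqrt{-94}}{30}\right) = 15518 \left(- \frac{1}{45642}\right) - \left(743 + \frac{i \sqrt{94}}{30}\right) = - \frac{7759}{22821} - \left(743 + \frac{i \sqrt{94}}{30}\right) = - \frac{16963762}{22821} - \frac{i \sqrt{94}}{30}$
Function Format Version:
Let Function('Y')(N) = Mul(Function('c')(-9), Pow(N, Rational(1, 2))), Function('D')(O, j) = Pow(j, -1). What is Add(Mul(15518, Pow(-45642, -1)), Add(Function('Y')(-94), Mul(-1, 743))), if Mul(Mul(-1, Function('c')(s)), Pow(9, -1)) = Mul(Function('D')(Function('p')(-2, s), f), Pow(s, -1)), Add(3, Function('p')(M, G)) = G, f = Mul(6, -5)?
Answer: Add(Rational(-16963762, 22821), Mul(Rational(-1, 30), I, Pow(94, Rational(1, 2)))) ≈ Add(-743.34, Mul(-0.32318, I))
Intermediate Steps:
f = -30
Function('p')(M, G) = Add(-3, G)
Function('c')(s) = Mul(Rational(3, 10), Pow(s, -1)) (Function('c')(s) = Mul(-9, Mul(Pow(-30, -1), Pow(s, -1))) = Mul(-9, Mul(Rational(-1, 30), Pow(s, -1))) = Mul(Rational(3, 10), Pow(s, -1)))
Function('Y')(N) = Mul(Rational(-1, 30), Pow(N, Rational(1, 2))) (Function('Y')(N) = Mul(Mul(Rational(3, 10), Pow(-9, -1)), Pow(N, Rational(1, 2))) = Mul(Mul(Rational(3, 10), Rational(-1, 9)), Pow(N, Rational(1, 2))) = Mul(Rational(-1, 30), Pow(N, Rational(1, 2))))
Add(Mul(15518, Pow(-45642, -1)), Add(Function('Y')(-94), Mul(-1, 743))) = Add(Mul(15518, Pow(-45642, -1)), Add(Mul(Rational(-1, 30), Pow(-94, Rational(1, 2))), Mul(-1, 743))) = Add(Mul(15518, Rational(-1, 45642)), Add(Mul(Rational(-1, 30), Mul(I, Pow(94, Rational(1, 2)))), -743)) = Add(Rational(-7759, 22821), Add(Mul(Rational(-1, 30), I, Pow(94, Rational(1, 2))), -743)) = Add(Rational(-7759, 22821), Add(-743, Mul(Rational(-1, 30), I, Pow(94, Rational(1, 2))))) = Add(Rational(-16963762, 22821), Mul(Rational(-1, 30), I, Pow(94, Rational(1, 2))))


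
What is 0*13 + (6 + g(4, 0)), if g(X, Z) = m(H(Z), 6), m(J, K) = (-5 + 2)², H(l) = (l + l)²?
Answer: 15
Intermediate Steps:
H(l) = 4*l² (H(l) = (2*l)² = 4*l²)
m(J, K) = 9 (m(J, K) = (-3)² = 9)
g(X, Z) = 9
0*13 + (6 + g(4, 0)) = 0*13 + (6 + 9) = 0 + 15 = 15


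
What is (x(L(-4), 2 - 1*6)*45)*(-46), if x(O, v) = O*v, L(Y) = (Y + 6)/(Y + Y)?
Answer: -2070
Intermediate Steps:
L(Y) = (6 + Y)/(2*Y) (L(Y) = (6 + Y)/((2*Y)) = (6 + Y)*(1/(2*Y)) = (6 + Y)/(2*Y))
(x(L(-4), 2 - 1*6)*45)*(-46) = ((((1/2)*(6 - 4)/(-4))*(2 - 1*6))*45)*(-46) = ((((1/2)*(-1/4)*2)*(2 - 6))*45)*(-46) = (-1/4*(-4)*45)*(-46) = (1*45)*(-46) = 45*(-46) = -2070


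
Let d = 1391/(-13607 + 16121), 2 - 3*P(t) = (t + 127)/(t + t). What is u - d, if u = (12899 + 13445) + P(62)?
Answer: 1368708357/51956 ≈ 26344.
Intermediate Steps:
P(t) = ⅔ - (127 + t)/(6*t) (P(t) = ⅔ - (t + 127)/(3*(t + t)) = ⅔ - (127 + t)/(3*(2*t)) = ⅔ - (127 + t)*1/(2*t)/3 = ⅔ - (127 + t)/(6*t))
u = 9800027/372 (u = (12899 + 13445) + (⅙)*(-127 + 3*62)/62 = 26344 + (⅙)*(1/62)*(-127 + 186) = 26344 + (⅙)*(1/62)*59 = 26344 + 59/372 = 9800027/372 ≈ 26344.)
d = 1391/2514 ≈ 0.55330
u - d = 9800027/372 - 1*1391/2514 = 9800027/372 - 1391/2514 = 1368708357/51956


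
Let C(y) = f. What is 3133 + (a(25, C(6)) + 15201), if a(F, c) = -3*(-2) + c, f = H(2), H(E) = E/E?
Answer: 18341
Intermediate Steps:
H(E) = 1
f = 1
C(y) = 1
a(F, c) = 6 + c
3133 + (a(25, C(6)) + 15201) = 3133 + ((6 + 1) + 15201) = 3133 + (7 + 15201) = 3133 + 15208 = 18341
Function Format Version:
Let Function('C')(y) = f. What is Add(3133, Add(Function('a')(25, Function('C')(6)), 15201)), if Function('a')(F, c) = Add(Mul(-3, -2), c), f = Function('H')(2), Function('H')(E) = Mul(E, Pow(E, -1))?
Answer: 18341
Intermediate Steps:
Function('H')(E) = 1
f = 1
Function('C')(y) = 1
Function('a')(F, c) = Add(6, c)
Add(3133, Add(Function('a')(25, Function('C')(6)), 15201)) = Add(3133, Add(Add(6, 1), 15201)) = Add(3133, Add(7, 15201)) = Add(3133, 15208) = 18341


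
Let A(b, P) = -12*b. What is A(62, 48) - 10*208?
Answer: -2824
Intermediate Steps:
A(62, 48) - 10*208 = -12*62 - 10*208 = -744 - 2080 = -2824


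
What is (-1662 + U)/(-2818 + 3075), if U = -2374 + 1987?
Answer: -2049/257 ≈ -7.9728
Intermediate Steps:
U = -387
(-1662 + U)/(-2818 + 3075) = (-1662 - 387)/(-2818 + 3075) = -2049/257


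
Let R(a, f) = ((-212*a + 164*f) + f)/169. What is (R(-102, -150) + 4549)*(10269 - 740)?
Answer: 561225115/13 ≈ 4.3171e+7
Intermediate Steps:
R(a, f) = -212*a/169 + 165*f/169 (R(a, f) = (-212*a + 165*f)*(1/169) = -212*a/169 + 165*f/169)
(R(-102, -150) + 4549)*(10269 - 740) = ((-212/169*(-102) + (165/169)*(-150)) + 4549)*(10269 - 740) = ((21624/169 - 24750/169) + 4549)*9529 = (-3126/169 + 4549)*9529 = (765655/169)*9529 = 561225115/13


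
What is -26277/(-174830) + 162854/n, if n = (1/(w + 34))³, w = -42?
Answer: -14577543561563/174830 ≈ -8.3381e+7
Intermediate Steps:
n = -1/512 (n = (1/(-42 + 34))³ = (1/(-8))³ = (-⅛)³ = -1/512 ≈ -0.0019531)
-26277/(-174830) + 162854/n = -26277/(-174830) + 162854/(-1/512) = -26277*(-1/174830) + 162854*(-512) = 26277/174830 - 83381248 = -14577543561563/174830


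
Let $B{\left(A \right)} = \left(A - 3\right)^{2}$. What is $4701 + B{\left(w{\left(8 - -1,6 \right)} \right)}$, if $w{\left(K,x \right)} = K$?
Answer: $4737$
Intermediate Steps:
$B{\left(A \right)} = \left(-3 + A\right)^{2}$
$4701 + B{\left(w{\left(8 - -1,6 \right)} \right)} = 4701 + \left(-3 + \left(8 - -1\right)\right)^{2} = 4701 + \left(-3 + \left(8 + 1\right)\right)^{2} = 4701 + \left(-3 + 9\right)^{2} = 4701 + 6^{2} = 4701 + 36 = 4737$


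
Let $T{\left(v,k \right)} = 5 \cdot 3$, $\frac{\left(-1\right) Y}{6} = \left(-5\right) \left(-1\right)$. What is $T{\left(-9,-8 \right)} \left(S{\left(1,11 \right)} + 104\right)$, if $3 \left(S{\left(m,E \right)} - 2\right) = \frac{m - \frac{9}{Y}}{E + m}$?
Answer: $\frac{38173}{24} \approx 1590.5$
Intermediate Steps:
$Y = -30$ ($Y = - 6 \left(\left(-5\right) \left(-1\right)\right) = \left(-6\right) 5 = -30$)
$T{\left(v,k \right)} = 15$
$S{\left(m,E \right)} = 2 + \frac{\frac{3}{10} + m}{3 \left(E + m\right)}$ ($S{\left(m,E \right)} = 2 + \frac{\left(m - \frac{9}{-30}\right) \frac{1}{E + m}}{3} = 2 + \frac{\left(m - - \frac{3}{10}\right) \frac{1}{E + m}}{3} = 2 + \frac{\left(m + \frac{3}{10}\right) \frac{1}{E + m}}{3} = 2 + \frac{\left(\frac{3}{10} + m\right) \frac{1}{E + m}}{3} = 2 + \frac{\frac{1}{E + m} \left(\frac{3}{10} + m\right)}{3} = 2 + \frac{\frac{3}{10} + m}{3 \left(E + m\right)}$)
$T{\left(-9,-8 \right)} \left(S{\left(1,11 \right)} + 104\right) = 15 \left(\frac{3 + 60 \cdot 11 + 70 \cdot 1}{30 \left(11 + 1\right)} + 104\right) = 15 \left(\frac{3 + 660 + 70}{30 \cdot 12} + 104\right) = 15 \left(\frac{1}{30} \cdot \frac{1}{12} \cdot 733 + 104\right) = 15 \left(\frac{733}{360} + 104\right) = 15 \cdot \frac{38173}{360} = \frac{38173}{24}$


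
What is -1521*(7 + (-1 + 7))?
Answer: -19773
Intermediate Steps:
-1521*(7 + (-1 + 7)) = -1521*(7 + 6) = -1521*13 = -19773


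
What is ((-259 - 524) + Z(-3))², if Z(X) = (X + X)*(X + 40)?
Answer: 1010025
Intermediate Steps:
Z(X) = 2*X*(40 + X) (Z(X) = (2*X)*(40 + X) = 2*X*(40 + X))
((-259 - 524) + Z(-3))² = ((-259 - 524) + 2*(-3)*(40 - 3))² = (-783 + 2*(-3)*37)² = (-783 - 222)² = (-1005)² = 1010025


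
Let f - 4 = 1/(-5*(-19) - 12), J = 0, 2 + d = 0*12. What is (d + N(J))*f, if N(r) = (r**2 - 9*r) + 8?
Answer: 1998/83 ≈ 24.072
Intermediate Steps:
d = -2 (d = -2 + 0*12 = -2 + 0 = -2)
N(r) = 8 + r**2 - 9*r
f = 333/83 (f = 4 + 1/(-5*(-19) - 12) = 4 + 1/(95 - 12) = 4 + 1/83 = 333/83 ≈ 4.0120)
(d + N(J))*f = (-2 + (8 + 0**2 - 9*0))*(333/83) = (-2 + (8 + 0 + 0))*(333/83) = (-2 + 8)*(333/83) = 6*(333/83) = 1998/83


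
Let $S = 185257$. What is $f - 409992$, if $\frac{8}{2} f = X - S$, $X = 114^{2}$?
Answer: $- \frac{1812229}{4} \approx -4.5306 \cdot 10^{5}$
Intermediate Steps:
$X = 12996$
$f = - \frac{172261}{4}$ ($f = \frac{12996 - 185257}{4} = \frac{1}{4} \left(-172261\right) = - \frac{172261}{4} \approx -43065.0$)
$f - 409992 = - \frac{172261}{4} - 409992 = - \frac{1812229}{4}$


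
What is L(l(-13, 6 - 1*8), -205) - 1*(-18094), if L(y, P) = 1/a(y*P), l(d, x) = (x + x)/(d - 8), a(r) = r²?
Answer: 12166406041/672400 ≈ 18094.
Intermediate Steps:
l(d, x) = 2*x/(-8 + d) (l(d, x) = (2*x)/(-8 + d) = 2*x/(-8 + d))
L(y, P) = 1/(P²*y²) (L(y, P) = 1/((y*P)²) = 1/((P*y)²) = 1/(P²*y²))
L(l(-13, 6 - 1*8), -205) - 1*(-18094) = 1/((-205)²*(2*(6 - 1*8)/(-8 - 13))²) - 1*(-18094) = 1/(42025*(2*(6 - 8)/(-21))²) + 18094 = 1/(42025*(2*(-2)*(-1/21))²) + 18094 = 1/(42025*(4/21)²) + 18094 = (1/42025)*(441/16) + 18094 = 441/672400 + 18094 = 12166406041/672400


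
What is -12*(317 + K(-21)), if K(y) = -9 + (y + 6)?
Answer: -3516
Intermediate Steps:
K(y) = -3 + y (K(y) = -9 + (6 + y) = -3 + y)
-12*(317 + K(-21)) = -12*(317 + (-3 - 21)) = -12*(317 - 24) = -12*293 = -3516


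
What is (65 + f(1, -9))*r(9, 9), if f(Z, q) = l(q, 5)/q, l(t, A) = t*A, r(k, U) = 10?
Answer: 700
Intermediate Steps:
l(t, A) = A*t
f(Z, q) = 5 (f(Z, q) = (5*q)/q = 5)
(65 + f(1, -9))*r(9, 9) = (65 + 5)*10 = 70*10 = 700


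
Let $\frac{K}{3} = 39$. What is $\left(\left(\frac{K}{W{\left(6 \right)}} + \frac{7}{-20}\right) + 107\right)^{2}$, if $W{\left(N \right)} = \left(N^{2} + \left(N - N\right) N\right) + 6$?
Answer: $\frac{234733041}{19600} \approx 11976.0$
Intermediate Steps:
$K = 117$ ($K = 3 \cdot 39 = 117$)
$W{\left(N \right)} = 6 + N^{2}$ ($W{\left(N \right)} = \left(N^{2} + 0 N\right) + 6 = \left(N^{2} + 0\right) + 6 = N^{2} + 6 = 6 + N^{2}$)
$\left(\left(\frac{K}{W{\left(6 \right)}} + \frac{7}{-20}\right) + 107\right)^{2} = \left(\left(\frac{117}{6 + 6^{2}} + \frac{7}{-20}\right) + 107\right)^{2} = \left(\left(\frac{117}{6 + 36} + 7 \left(- \frac{1}{20}\right)\right) + 107\right)^{2} = \left(\left(\frac{117}{42} - \frac{7}{20}\right) + 107\right)^{2} = \left(\left(117 \cdot \frac{1}{42} - \frac{7}{20}\right) + 107\right)^{2} = \left(\left(\frac{39}{14} - \frac{7}{20}\right) + 107\right)^{2} = \left(\frac{341}{140} + 107\right)^{2} = \left(\frac{15321}{140}\right)^{2} = \frac{234733041}{19600}$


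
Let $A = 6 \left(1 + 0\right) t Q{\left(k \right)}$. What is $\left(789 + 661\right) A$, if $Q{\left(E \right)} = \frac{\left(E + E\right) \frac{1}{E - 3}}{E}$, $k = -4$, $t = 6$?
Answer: $- \frac{104400}{7} \approx -14914.0$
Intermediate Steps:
$Q{\left(E \right)} = \frac{2}{-3 + E}$ ($Q{\left(E \right)} = \frac{2 E \frac{1}{-3 + E}}{E} = \frac{2}{-3 + E}$)
$A = - \frac{72}{7}$ ($A = 6 \left(1 + 0\right) 6 \frac{2}{-3 - 4} = 6 \cdot 1 \cdot 6 \frac{2}{-7} = 6 \cdot 6 \cdot 2 \left(- \frac{1}{7}\right) = 36 \left(- \frac{2}{7}\right) = - \frac{72}{7} \approx -10.286$)
$\left(789 + 661\right) A = \left(789 + 661\right) \left(- \frac{72}{7}\right) = 1450 \left(- \frac{72}{7}\right) = - \frac{104400}{7}$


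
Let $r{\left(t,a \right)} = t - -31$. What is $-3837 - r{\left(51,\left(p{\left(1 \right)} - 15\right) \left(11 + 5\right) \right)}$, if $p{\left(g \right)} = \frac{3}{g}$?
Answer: $-3919$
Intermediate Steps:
$r{\left(t,a \right)} = 31 + t$ ($r{\left(t,a \right)} = t + 31 = 31 + t$)
$-3837 - r{\left(51,\left(p{\left(1 \right)} - 15\right) \left(11 + 5\right) \right)} = -3837 - \left(31 + 51\right) = -3837 - 82 = -3919$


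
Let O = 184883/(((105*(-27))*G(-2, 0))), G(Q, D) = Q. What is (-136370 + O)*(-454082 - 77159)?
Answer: 410666832984097/5670 ≈ 7.2428e+10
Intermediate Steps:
O = 184883/5670 (O = 184883/(((105*(-27))*(-2))) = 184883/((-2835*(-2))) = 184883/5670 ≈ 32.607)
(-136370 + O)*(-454082 - 77159) = (-136370 + 184883/5670)*(-454082 - 77159) = -773033017/5670*(-531241) = 410666832984097/5670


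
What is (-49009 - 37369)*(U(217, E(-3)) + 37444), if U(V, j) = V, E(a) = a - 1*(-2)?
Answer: -3253081858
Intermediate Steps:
E(a) = 2 + a (E(a) = a + 2 = 2 + a)
(-49009 - 37369)*(U(217, E(-3)) + 37444) = (-49009 - 37369)*(217 + 37444) = -86378*37661 = -3253081858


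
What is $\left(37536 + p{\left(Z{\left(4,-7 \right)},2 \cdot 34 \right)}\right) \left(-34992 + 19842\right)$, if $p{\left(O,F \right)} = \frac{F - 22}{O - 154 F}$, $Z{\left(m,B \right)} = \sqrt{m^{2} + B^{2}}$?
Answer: $- \frac{62361934980880800}{109662719} + \frac{696900 \sqrt{65}}{109662719} \approx -5.6867 \cdot 10^{8}$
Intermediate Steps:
$Z{\left(m,B \right)} = \sqrt{B^{2} + m^{2}}$
$p{\left(O,F \right)} = \frac{-22 + F}{O - 154 F}$
$\left(37536 + p{\left(Z{\left(4,-7 \right)},2 \cdot 34 \right)}\right) \left(-34992 + 19842\right) = \left(37536 + \frac{22 - 2 \cdot 34}{- \sqrt{\left(-7\right)^{2} + 4^{2}} + 154 \cdot 2 \cdot 34}\right) \left(-34992 + 19842\right) = \left(37536 + \frac{22 - 68}{- \sqrt{49 + 16} + 154 \cdot 68}\right) \left(-15150\right) = \left(37536 + \frac{22 - 68}{- \sqrt{65} + 10472}\right) \left(-15150\right) = \left(37536 + \frac{1}{10472 - \sqrt{65}} \left(-46\right)\right) \left(-15150\right) = \left(37536 - \frac{46}{10472 - \sqrt{65}}\right) \left(-15150\right) = -568670400 + \frac{696900}{10472 - \sqrt{65}}$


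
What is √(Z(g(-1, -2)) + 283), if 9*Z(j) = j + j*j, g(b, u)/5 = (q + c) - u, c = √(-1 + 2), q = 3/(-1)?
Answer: √283 ≈ 16.823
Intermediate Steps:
q = -3 (q = 3*(-1) = -3)
c = 1 (c = √1 = 1)
g(b, u) = -10 - 5*u (g(b, u) = 5*((-3 + 1) - u) = 5*(-2 - u) = -10 - 5*u)
Z(j) = j/9 + j²/9 (Z(j) = (j + j*j)/9 = (j + j²)/9 = j/9 + j²/9)
√(Z(g(-1, -2)) + 283) = √((-10 - 5*(-2))*(1 + (-10 - 5*(-2)))/9 + 283) = √((-10 + 10)*(1 + (-10 + 10))/9 + 283) = √((⅑)*0*(1 + 0) + 283) = √((⅑)*0*1 + 283) = √(0 + 283) = √283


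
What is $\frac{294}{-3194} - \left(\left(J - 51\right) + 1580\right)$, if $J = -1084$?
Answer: $- \frac{710812}{1597} \approx -445.09$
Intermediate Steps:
$\frac{294}{-3194} - \left(\left(J - 51\right) + 1580\right) = \frac{294}{-3194} - \left(\left(-1084 - 51\right) + 1580\right) = 294 \left(- \frac{1}{3194}\right) - \left(-1135 + 1580\right) = - \frac{147}{1597} - 445 = - \frac{710812}{1597}$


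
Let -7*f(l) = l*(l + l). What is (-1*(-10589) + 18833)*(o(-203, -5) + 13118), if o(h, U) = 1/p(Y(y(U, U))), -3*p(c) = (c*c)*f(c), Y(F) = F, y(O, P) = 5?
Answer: 241223931431/625 ≈ 3.8596e+8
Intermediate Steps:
f(l) = -2*l**2/7 (f(l) = -l*(l + l)/7 = -l*2*l/7 = -2*l**2/7)
p(c) = 2*c**4/21 (p(c) = -c*c*(-2*c**2/7)/3 = -c**2*(-2*c**2/7)/3 = -(-2)*c**4/21 = 2*c**4/21)
o(h, U) = 21/1250 (o(h, U) = 1/((2/21)*5**4) = 1/((2/21)*625) = 1/(1250/21) = 21/1250)
(-1*(-10589) + 18833)*(o(-203, -5) + 13118) = (-1*(-10589) + 18833)*(21/1250 + 13118) = (10589 + 18833)*(16397521/1250) = 29422*(16397521/1250) = 241223931431/625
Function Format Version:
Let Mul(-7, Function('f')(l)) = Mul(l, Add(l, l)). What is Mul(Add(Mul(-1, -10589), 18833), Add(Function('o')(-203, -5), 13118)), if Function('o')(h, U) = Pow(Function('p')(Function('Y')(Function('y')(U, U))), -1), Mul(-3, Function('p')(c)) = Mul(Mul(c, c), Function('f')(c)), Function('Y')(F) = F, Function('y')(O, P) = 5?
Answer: Rational(241223931431, 625) ≈ 3.8596e+8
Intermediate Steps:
Function('f')(l) = Mul(Rational(-2, 7), Pow(l, 2)) (Function('f')(l) = Mul(Rational(-1, 7), Mul(l, Add(l, l))) = Mul(Rational(-1, 7), Mul(l, Mul(2, l))) = Mul(Rational(-1, 7), Mul(2, Pow(l, 2))) = Mul(Rational(-2, 7), Pow(l, 2)))
Function('p')(c) = Mul(Rational(2, 21), Pow(c, 4)) (Function('p')(c) = Mul(Rational(-1, 3), Mul(Mul(c, c), Mul(Rational(-2, 7), Pow(c, 2)))) = Mul(Rational(-1, 3), Mul(Pow(c, 2), Mul(Rational(-2, 7), Pow(c, 2)))) = Mul(Rational(-1, 3), Mul(Rational(-2, 7), Pow(c, 4))) = Mul(Rational(2, 21), Pow(c, 4)))
Function('o')(h, U) = Rational(21, 1250) (Function('o')(h, U) = Pow(Mul(Rational(2, 21), Pow(5, 4)), -1) = Pow(Mul(Rational(2, 21), 625), -1) = Pow(Rational(1250, 21), -1) = Rational(21, 1250))
Mul(Add(Mul(-1, -10589), 18833), Add(Function('o')(-203, -5), 13118)) = Mul(Add(Mul(-1, -10589), 18833), Add(Rational(21, 1250), 13118)) = Mul(Add(10589, 18833), Rational(16397521, 1250)) = Mul(29422, Rational(16397521, 1250)) = Rational(241223931431, 625)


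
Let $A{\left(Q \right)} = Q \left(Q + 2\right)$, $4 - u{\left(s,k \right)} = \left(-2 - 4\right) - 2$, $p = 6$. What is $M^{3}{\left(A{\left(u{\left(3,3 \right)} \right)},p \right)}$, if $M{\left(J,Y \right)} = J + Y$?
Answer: $5268024$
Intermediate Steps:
$u{\left(s,k \right)} = 12$ ($u{\left(s,k \right)} = 4 - \left(\left(-2 - 4\right) - 2\right) = 4 - \left(-6 - 2\right) = 4 - -8 = 4 + 8 = 12$)
$A{\left(Q \right)} = Q \left(2 + Q\right)$
$M^{3}{\left(A{\left(u{\left(3,3 \right)} \right)},p \right)} = \left(12 \left(2 + 12\right) + 6\right)^{3} = \left(12 \cdot 14 + 6\right)^{3} = \left(168 + 6\right)^{3} = 174^{3} = 5268024$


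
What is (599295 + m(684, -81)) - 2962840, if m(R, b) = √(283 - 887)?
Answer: -2363545 + 2*I*√151 ≈ -2.3635e+6 + 24.576*I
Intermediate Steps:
m(R, b) = 2*I*√151 (m(R, b) = √(-604) = 2*I*√151)
(599295 + m(684, -81)) - 2962840 = (599295 + 2*I*√151) - 2962840 = -2363545 + 2*I*√151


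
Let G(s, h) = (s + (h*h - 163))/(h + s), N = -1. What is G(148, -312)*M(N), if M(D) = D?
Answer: 97329/164 ≈ 593.47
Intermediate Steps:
G(s, h) = (-163 + s + h²)/(h + s) (G(s, h) = (s + (h² - 163))/(h + s) = (s + (-163 + h²))/(h + s) = (-163 + s + h²)/(h + s))
G(148, -312)*M(N) = ((-163 + 148 + (-312)²)/(-312 + 148))*(-1) = ((-163 + 148 + 97344)/(-164))*(-1) = -1/164*97329*(-1) = -97329/164*(-1) = 97329/164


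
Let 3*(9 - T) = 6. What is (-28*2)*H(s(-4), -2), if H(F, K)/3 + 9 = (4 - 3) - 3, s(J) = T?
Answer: 1848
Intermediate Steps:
T = 7 (T = 9 - ⅓*6 = 9 - 2 = 7)
s(J) = 7
H(F, K) = -33 (H(F, K) = -27 + 3*((4 - 3) - 3) = -27 + 3*(1 - 3) = -27 + 3*(-2) = -27 - 6 = -33)
(-28*2)*H(s(-4), -2) = -28*2*(-33) = -56*(-33) = 1848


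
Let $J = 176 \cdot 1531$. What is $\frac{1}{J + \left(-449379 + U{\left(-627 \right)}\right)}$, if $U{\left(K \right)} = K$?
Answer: $- \frac{1}{180550} \approx -5.5386 \cdot 10^{-6}$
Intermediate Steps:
$J = 269456$
$\frac{1}{J + \left(-449379 + U{\left(-627 \right)}\right)} = \frac{1}{269456 - 450006} = \frac{1}{-180550} = - \frac{1}{180550}$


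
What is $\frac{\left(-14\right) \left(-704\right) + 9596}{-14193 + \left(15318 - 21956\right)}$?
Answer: $- \frac{19452}{20831} \approx -0.9338$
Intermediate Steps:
$\frac{\left(-14\right) \left(-704\right) + 9596}{-14193 + \left(15318 - 21956\right)} = \frac{9856 + 9596}{-14193 - 6638} = \frac{19452}{-20831} = 19452 \left(- \frac{1}{20831}\right) = - \frac{19452}{20831}$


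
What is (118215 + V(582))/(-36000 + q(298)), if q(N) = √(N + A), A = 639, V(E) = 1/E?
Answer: -412806786000/125711909111 - 68801131*√937/754271454666 ≈ -3.2865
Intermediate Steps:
q(N) = √(639 + N) (q(N) = √(N + 639) = √(639 + N))
(118215 + V(582))/(-36000 + q(298)) = (118215 + 1/582)/(-36000 + √(639 + 298)) = (118215 + 1/582)/(-36000 + √937) = 68801131/(582*(-36000 + √937))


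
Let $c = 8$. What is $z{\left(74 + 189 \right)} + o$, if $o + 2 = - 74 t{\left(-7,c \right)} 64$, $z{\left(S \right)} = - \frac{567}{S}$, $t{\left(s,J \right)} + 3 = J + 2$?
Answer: $- \frac{8720069}{263} \approx -33156.0$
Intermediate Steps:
$t{\left(s,J \right)} = -1 + J$ ($t{\left(s,J \right)} = -3 + \left(J + 2\right) = -3 + \left(2 + J\right) = -1 + J$)
$o = -33154$ ($o = -2 + - 74 \left(-1 + 8\right) 64 = -2 + \left(-74\right) 7 \cdot 64 = -2 - 33152 = -33154$)
$z{\left(74 + 189 \right)} + o = - \frac{567}{74 + 189} - 33154 = - \frac{567}{263} - 33154 = - \frac{8720069}{263}$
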